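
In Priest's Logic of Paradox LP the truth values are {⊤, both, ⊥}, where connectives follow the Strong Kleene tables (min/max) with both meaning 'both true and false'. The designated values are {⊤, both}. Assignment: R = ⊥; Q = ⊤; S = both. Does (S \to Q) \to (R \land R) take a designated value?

S \to Q = both \to ⊤ = ⊤  [\lnot both \lor ⊤]
R \land R = ⊥ \land ⊥ = ⊥
(S \to Q) \to (R \land R) = ⊤ \to ⊥ = ⊥
⊥ ∉ {⊤, both}.

No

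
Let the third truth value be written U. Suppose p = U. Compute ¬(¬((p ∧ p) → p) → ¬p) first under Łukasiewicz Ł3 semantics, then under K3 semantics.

In Łukasiewicz Ł3: p ∧ p = U ∧ U = U
(p ∧ p) → p = U → U = T  [min(1, 1−½+½)]
¬((p ∧ p) → p) = ¬T = F
¬p = ¬U = U
¬((p ∧ p) → p) → ¬p = F → U = T
¬(¬((p ∧ p) → p) → ¬p) = ¬T = F
In K3: p ∧ p = U ∧ U = U
(p ∧ p) → p = U → U = U
¬((p ∧ p) → p) = ¬U = U
¬p = ¬U = U
¬((p ∧ p) → p) → ¬p = U → U = U
¬(¬((p ∧ p) → p) → ¬p) = ¬U = U
They differ because Łukasiewicz Ł3 and K3 treat U differently under implication.

F; U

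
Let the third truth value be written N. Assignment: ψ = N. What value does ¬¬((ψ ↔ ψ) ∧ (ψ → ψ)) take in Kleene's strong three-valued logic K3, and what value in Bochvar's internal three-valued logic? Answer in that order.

In Kleene's strong three-valued logic K3: ψ ↔ ψ = N ↔ N = N
ψ → ψ = N → N = N  [¬N ∨ N]
(ψ ↔ ψ) ∧ (ψ → ψ) = N ∧ N = N
¬((ψ ↔ ψ) ∧ (ψ → ψ)) = ¬N = N
¬¬((ψ ↔ ψ) ∧ (ψ → ψ)) = ¬N = N
In Bochvar's internal three-valued logic: ψ ↔ ψ = N ↔ N = N
ψ → ψ = N → N = N
(ψ ↔ ψ) ∧ (ψ → ψ) = N ∧ N = N
¬((ψ ↔ ψ) ∧ (ψ → ψ)) = ¬N = N
¬¬((ψ ↔ ψ) ∧ (ψ → ψ)) = ¬N = N

N; N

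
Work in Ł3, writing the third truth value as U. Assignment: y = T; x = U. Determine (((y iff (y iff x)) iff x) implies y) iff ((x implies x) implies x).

y iff x = T iff U = U
y iff (y iff x) = T iff U = U
(y iff (y iff x)) iff x = U iff U = T
((y iff (y iff x)) iff x) implies y = T implies T = T
x implies x = U implies U = T
(x implies x) implies x = T implies U = U
(((y iff (y iff x)) iff x) implies y) iff ((x implies x) implies x) = T iff U = U

U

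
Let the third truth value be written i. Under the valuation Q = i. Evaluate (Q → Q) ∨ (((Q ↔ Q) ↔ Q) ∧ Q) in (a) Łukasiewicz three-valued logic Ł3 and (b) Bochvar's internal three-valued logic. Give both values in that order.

⊤; i

In Łukasiewicz three-valued logic Ł3: Q → Q = i → i = ⊤
Q ↔ Q = i ↔ i = ⊤
(Q ↔ Q) ↔ Q = ⊤ ↔ i = i
((Q ↔ Q) ↔ Q) ∧ Q = i ∧ i = i
(Q → Q) ∨ (((Q ↔ Q) ↔ Q) ∧ Q) = ⊤ ∨ i = ⊤
In Bochvar's internal three-valued logic: Q → Q = i → i = i  [any arg is the third value ⇒ result is the third value]
Q ↔ Q = i ↔ i = i
(Q ↔ Q) ↔ Q = i ↔ i = i
((Q ↔ Q) ↔ Q) ∧ Q = i ∧ i = i
(Q → Q) ∨ (((Q ↔ Q) ↔ Q) ∧ Q) = i ∨ i = i
They differ because Łukasiewicz three-valued logic Ł3 and Bochvar's internal three-valued logic treat i differently under the binary connectives.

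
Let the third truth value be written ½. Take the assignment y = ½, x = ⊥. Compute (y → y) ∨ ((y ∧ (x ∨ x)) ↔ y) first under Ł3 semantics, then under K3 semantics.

⊤; ½

In Ł3: y → y = ½ → ½ = ⊤
x ∨ x = ⊥ ∨ ⊥ = ⊥
y ∧ (x ∨ x) = ½ ∧ ⊥ = ⊥
(y ∧ (x ∨ x)) ↔ y = ⊥ ↔ ½ = ½
(y → y) ∨ ((y ∧ (x ∨ x)) ↔ y) = ⊤ ∨ ½ = ⊤
In K3: y → y = ½ → ½ = ½  [¬½ ∨ ½]
x ∨ x = ⊥ ∨ ⊥ = ⊥
y ∧ (x ∨ x) = ½ ∧ ⊥ = ⊥
(y ∧ (x ∨ x)) ↔ y = ⊥ ↔ ½ = ½
(y → y) ∨ ((y ∧ (x ∨ x)) ↔ y) = ½ ∨ ½ = ½
They differ because Ł3 and K3 treat ½ differently under implication.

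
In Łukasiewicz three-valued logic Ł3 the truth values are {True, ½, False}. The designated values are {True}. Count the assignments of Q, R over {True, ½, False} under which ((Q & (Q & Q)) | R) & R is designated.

Designated under: (Q=True, R=True); (Q=½, R=True); (Q=False, R=True).

3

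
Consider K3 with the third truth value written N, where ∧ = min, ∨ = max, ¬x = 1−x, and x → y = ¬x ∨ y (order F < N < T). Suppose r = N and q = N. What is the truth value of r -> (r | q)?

N

r | q = N | N = N
r -> (r | q) = N -> N = N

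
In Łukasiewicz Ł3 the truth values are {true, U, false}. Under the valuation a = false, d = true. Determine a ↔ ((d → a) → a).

false

d → a = true → false = false
(d → a) → a = false → false = true
a ↔ ((d → a) → a) = false ↔ true = false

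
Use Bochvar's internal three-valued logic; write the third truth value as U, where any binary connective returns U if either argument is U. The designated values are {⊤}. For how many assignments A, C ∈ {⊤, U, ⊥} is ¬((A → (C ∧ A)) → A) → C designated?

3

Designated under: (A=⊤, C=⊤); (A=⊤, C=⊥); (A=⊥, C=⊤).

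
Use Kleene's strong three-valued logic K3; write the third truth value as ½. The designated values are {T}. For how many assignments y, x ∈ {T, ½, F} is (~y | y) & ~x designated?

2

Designated under: (y=T, x=F); (y=F, x=F).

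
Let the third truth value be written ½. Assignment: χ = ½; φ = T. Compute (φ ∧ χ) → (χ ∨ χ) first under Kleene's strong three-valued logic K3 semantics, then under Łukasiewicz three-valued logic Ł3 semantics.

½; T

In Kleene's strong three-valued logic K3: φ ∧ χ = T ∧ ½ = ½
χ ∨ χ = ½ ∨ ½ = ½
(φ ∧ χ) → (χ ∨ χ) = ½ → ½ = ½  [¬½ ∨ ½]
In Łukasiewicz three-valued logic Ł3: φ ∧ χ = T ∧ ½ = ½
χ ∨ χ = ½ ∨ ½ = ½
(φ ∧ χ) → (χ ∨ χ) = ½ → ½ = T  [min(1, 1−½+½)]
They differ because Kleene's strong three-valued logic K3 and Łukasiewicz three-valued logic Ł3 treat ½ differently under implication.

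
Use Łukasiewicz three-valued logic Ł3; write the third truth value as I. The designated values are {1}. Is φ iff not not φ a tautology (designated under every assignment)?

Yes

Every assignment of φ over {1, I, 0} gives a value in {1}.
In particular, with φ=I: φ iff not not φ = 1.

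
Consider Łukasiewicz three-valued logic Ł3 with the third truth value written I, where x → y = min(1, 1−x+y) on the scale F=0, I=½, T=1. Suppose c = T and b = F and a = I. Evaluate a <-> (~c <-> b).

I

~c = ~T = F
~c <-> b = F <-> F = T
a <-> (~c <-> b) = I <-> T = I  [1 − |½−1|]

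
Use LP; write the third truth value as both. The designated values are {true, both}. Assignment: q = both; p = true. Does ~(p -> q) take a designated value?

p -> q = true -> both = both  [~true | both]
~(p -> q) = ~both = both
both ∈ {true, both}.

Yes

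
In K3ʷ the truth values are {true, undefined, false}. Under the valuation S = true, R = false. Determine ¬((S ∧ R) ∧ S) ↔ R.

false

S ∧ R = true ∧ false = false
(S ∧ R) ∧ S = false ∧ true = false
¬((S ∧ R) ∧ S) = ¬false = true
¬((S ∧ R) ∧ S) ↔ R = true ↔ false = false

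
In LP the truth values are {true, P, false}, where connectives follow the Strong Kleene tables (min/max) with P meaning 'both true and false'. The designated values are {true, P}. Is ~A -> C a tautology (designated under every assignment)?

Countermodel: A=false, C=false gives false, which is not designated.

No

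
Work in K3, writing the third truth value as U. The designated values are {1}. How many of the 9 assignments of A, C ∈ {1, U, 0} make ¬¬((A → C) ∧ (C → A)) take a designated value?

2

Designated under: (A=1, C=1); (A=0, C=0).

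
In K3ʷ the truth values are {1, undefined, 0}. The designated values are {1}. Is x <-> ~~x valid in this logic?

No

Countermodel: x=undefined gives undefined, which is not designated.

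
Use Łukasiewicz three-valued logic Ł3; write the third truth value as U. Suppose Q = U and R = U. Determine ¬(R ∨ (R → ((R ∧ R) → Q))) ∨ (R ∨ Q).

R ∧ R = U ∧ U = U
(R ∧ R) → Q = U → U = 1  [min(1, 1−½+½)]
R → ((R ∧ R) → Q) = U → 1 = 1
R ∨ (R → ((R ∧ R) → Q)) = U ∨ 1 = 1
¬(R ∨ (R → ((R ∧ R) → Q))) = ¬1 = 0
R ∨ Q = U ∨ U = U
¬(R ∨ (R → ((R ∧ R) → Q))) ∨ (R ∨ Q) = 0 ∨ U = U

U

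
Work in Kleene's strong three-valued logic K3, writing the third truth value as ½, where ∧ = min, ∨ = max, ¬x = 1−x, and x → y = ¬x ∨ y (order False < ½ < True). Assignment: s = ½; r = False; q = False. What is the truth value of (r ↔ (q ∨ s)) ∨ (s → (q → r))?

True

q ∨ s = False ∨ ½ = ½
r ↔ (q ∨ s) = False ↔ ½ = ½
q → r = False → False = True
s → (q → r) = ½ → True = True  [¬½ ∨ True]
(r ↔ (q ∨ s)) ∨ (s → (q → r)) = ½ ∨ True = True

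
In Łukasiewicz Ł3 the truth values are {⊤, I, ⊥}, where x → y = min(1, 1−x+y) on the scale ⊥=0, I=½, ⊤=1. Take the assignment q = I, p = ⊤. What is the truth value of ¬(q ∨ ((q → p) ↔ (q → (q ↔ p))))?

⊥

q → p = I → ⊤ = ⊤
q ↔ p = I ↔ ⊤ = I
q → (q ↔ p) = I → I = ⊤
(q → p) ↔ (q → (q ↔ p)) = ⊤ ↔ ⊤ = ⊤
q ∨ ((q → p) ↔ (q → (q ↔ p))) = I ∨ ⊤ = ⊤
¬(q ∨ ((q → p) ↔ (q → (q ↔ p)))) = ¬⊤ = ⊥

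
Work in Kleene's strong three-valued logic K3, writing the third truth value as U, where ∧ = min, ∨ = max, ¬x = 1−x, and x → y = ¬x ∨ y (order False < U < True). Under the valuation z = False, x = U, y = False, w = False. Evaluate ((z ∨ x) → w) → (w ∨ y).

U

z ∨ x = False ∨ U = U
(z ∨ x) → w = U → False = U  [¬U ∨ False]
w ∨ y = False ∨ False = False
((z ∨ x) → w) → (w ∨ y) = U → False = U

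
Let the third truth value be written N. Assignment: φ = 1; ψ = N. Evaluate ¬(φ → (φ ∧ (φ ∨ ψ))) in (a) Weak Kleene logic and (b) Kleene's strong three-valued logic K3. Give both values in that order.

In Weak Kleene logic: φ ∨ ψ = 1 ∨ N = N
φ ∧ (φ ∨ ψ) = 1 ∧ N = N
φ → (φ ∧ (φ ∨ ψ)) = 1 → N = N  [any arg is the third value ⇒ result is the third value]
¬(φ → (φ ∧ (φ ∨ ψ))) = ¬N = N
In Kleene's strong three-valued logic K3: φ ∨ ψ = 1 ∨ N = 1
φ ∧ (φ ∨ ψ) = 1 ∧ 1 = 1
φ → (φ ∧ (φ ∨ ψ)) = 1 → 1 = 1
¬(φ → (φ ∧ (φ ∨ ψ))) = ¬1 = 0
They differ because Weak Kleene logic and Kleene's strong three-valued logic K3 treat N differently under the binary connectives.

N; 0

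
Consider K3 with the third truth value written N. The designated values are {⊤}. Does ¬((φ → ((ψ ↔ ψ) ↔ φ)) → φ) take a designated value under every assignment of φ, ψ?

No

Countermodel: φ=⊤, ψ=⊤ gives ⊥, which is not designated.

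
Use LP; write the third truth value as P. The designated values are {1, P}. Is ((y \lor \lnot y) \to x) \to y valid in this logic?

Countermodel: y=0, x=1 gives 0, which is not designated.

No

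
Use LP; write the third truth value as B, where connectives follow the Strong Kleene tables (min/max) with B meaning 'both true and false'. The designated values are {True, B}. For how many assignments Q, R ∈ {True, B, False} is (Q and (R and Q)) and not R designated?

2

Designated under: (Q=True, R=B); (Q=B, R=B).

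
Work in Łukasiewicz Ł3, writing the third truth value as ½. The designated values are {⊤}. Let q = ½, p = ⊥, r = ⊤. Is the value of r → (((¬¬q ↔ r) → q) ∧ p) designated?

¬q = ¬½ = ½
¬¬q = ¬½ = ½
¬¬q ↔ r = ½ ↔ ⊤ = ½  [1 − |½−1|]
(¬¬q ↔ r) → q = ½ → ½ = ⊤
((¬¬q ↔ r) → q) ∧ p = ⊤ ∧ ⊥ = ⊥
r → (((¬¬q ↔ r) → q) ∧ p) = ⊤ → ⊥ = ⊥
⊥ ∉ {⊤}.

No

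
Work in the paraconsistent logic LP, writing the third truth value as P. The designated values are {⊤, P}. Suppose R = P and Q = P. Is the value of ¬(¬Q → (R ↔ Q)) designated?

¬Q = ¬P = P
R ↔ Q = P ↔ P = P
¬Q → (R ↔ Q) = P → P = P  [¬P ∨ P]
¬(¬Q → (R ↔ Q)) = ¬P = P
P ∈ {⊤, P}.

Yes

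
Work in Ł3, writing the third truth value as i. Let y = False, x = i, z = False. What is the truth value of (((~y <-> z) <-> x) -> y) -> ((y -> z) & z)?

i

~y = ~False = True
~y <-> z = True <-> False = False
(~y <-> z) <-> x = False <-> i = i
((~y <-> z) <-> x) -> y = i -> False = i
y -> z = False -> False = True
(y -> z) & z = True & False = False
(((~y <-> z) <-> x) -> y) -> ((y -> z) & z) = i -> False = i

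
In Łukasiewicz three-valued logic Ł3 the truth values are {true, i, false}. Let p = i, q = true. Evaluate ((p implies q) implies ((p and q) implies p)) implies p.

i

p implies q = i implies true = true  [min(1, 1−½+1)]
p and q = i and true = i
(p and q) implies p = i implies i = true
(p implies q) implies ((p and q) implies p) = true implies true = true
((p implies q) implies ((p and q) implies p)) implies p = true implies i = i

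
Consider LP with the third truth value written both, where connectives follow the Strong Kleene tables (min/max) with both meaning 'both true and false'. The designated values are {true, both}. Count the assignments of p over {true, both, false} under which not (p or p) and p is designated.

1

p=true: false ·
p=both: both ✓
p=false: false ·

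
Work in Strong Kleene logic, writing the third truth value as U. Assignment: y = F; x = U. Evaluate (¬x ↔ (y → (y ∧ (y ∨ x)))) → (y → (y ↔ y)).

T

¬x = ¬U = U
y ∨ x = F ∨ U = U
y ∧ (y ∨ x) = F ∧ U = F
y → (y ∧ (y ∨ x)) = F → F = T
¬x ↔ (y → (y ∧ (y ∨ x))) = U ↔ T = U
y ↔ y = F ↔ F = T
y → (y ↔ y) = F → T = T
(¬x ↔ (y → (y ∧ (y ∨ x)))) → (y → (y ↔ y)) = U → T = T  [¬U ∨ T]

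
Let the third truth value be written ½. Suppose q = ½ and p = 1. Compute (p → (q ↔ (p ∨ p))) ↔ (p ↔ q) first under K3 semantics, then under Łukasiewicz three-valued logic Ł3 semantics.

½; 1

In K3: p ∨ p = 1 ∨ 1 = 1
q ↔ (p ∨ p) = ½ ↔ 1 = ½
p → (q ↔ (p ∨ p)) = 1 → ½ = ½  [¬1 ∨ ½]
p ↔ q = 1 ↔ ½ = ½
(p → (q ↔ (p ∨ p))) ↔ (p ↔ q) = ½ ↔ ½ = ½
In Łukasiewicz three-valued logic Ł3: p ∨ p = 1 ∨ 1 = 1
q ↔ (p ∨ p) = ½ ↔ 1 = ½  [1 − |½−1|]
p → (q ↔ (p ∨ p)) = 1 → ½ = ½
p ↔ q = 1 ↔ ½ = ½
(p → (q ↔ (p ∨ p))) ↔ (p ↔ q) = ½ ↔ ½ = 1
They differ because K3 and Łukasiewicz three-valued logic Ł3 treat ½ differently under implication.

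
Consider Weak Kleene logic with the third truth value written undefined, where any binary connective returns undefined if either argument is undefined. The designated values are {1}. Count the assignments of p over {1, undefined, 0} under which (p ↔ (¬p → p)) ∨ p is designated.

p=1: 1 ✓
p=undefined: undefined ·
p=0: 1 ✓

2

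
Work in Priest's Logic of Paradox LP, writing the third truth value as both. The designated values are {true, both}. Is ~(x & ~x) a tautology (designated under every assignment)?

Yes

Every assignment of x over {true, both, false} gives a value in {true, both}.
In particular, with x=both: ~(x & ~x) = both.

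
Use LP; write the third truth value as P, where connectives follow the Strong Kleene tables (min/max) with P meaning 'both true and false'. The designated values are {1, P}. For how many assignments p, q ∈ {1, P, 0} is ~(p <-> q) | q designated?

Of the 9 assignments, 8 give a value in {1, P}.

8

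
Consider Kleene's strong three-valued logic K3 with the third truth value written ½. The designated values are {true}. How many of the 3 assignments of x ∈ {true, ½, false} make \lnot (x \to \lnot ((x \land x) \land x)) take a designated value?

1

x=true: true ✓
x=½: ½ ·
x=false: false ·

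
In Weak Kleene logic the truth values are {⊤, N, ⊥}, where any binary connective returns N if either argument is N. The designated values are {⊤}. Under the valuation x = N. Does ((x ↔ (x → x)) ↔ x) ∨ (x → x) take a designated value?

No

x → x = N → N = N  [any arg is the third value ⇒ result is the third value]
x ↔ (x → x) = N ↔ N = N
(x ↔ (x → x)) ↔ x = N ↔ N = N
x → x = N → N = N
((x ↔ (x → x)) ↔ x) ∨ (x → x) = N ∨ N = N
N ∉ {⊤}.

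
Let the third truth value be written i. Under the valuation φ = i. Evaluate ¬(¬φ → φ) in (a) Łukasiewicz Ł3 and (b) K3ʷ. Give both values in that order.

In Łukasiewicz Ł3: ¬φ = ¬i = i
¬φ → φ = i → i = True  [min(1, 1−½+½)]
¬(¬φ → φ) = ¬True = False
In K3ʷ: ¬φ = ¬i = i
¬φ → φ = i → i = i  [any arg is the third value ⇒ result is the third value]
¬(¬φ → φ) = ¬i = i
They differ because Łukasiewicz Ł3 and K3ʷ treat i differently under the binary connectives.

False; i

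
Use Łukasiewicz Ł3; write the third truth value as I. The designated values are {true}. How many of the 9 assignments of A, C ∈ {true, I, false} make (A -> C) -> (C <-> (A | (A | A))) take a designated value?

6

Of the 9 assignments, 6 give a value in {true}.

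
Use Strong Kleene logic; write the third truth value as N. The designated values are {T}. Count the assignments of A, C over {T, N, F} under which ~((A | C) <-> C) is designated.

Designated under: (A=T, C=F).

1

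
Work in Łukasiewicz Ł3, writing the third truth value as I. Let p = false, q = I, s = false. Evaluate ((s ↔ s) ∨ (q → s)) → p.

s ↔ s = false ↔ false = true
q → s = I → false = I  [min(1, 1−½+0)]
(s ↔ s) ∨ (q → s) = true ∨ I = true
((s ↔ s) ∨ (q → s)) → p = true → false = false

false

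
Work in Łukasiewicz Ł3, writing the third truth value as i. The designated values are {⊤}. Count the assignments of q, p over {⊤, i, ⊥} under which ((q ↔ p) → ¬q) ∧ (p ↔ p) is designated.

6

Of the 9 assignments, 6 give a value in {⊤}.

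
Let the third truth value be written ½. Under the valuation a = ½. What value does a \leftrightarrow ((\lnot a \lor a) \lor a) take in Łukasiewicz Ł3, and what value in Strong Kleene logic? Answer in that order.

T; ½

In Łukasiewicz Ł3: \lnot a = \lnot ½ = ½
\lnot a \lor a = ½ \lor ½ = ½
(\lnot a \lor a) \lor a = ½ \lor ½ = ½
a \leftrightarrow ((\lnot a \lor a) \lor a) = ½ \leftrightarrow ½ = T
In Strong Kleene logic: \lnot a = \lnot ½ = ½
\lnot a \lor a = ½ \lor ½ = ½
(\lnot a \lor a) \lor a = ½ \lor ½ = ½
a \leftrightarrow ((\lnot a \lor a) \lor a) = ½ \leftrightarrow ½ = ½
They differ because Łukasiewicz Ł3 and Strong Kleene logic treat ½ differently under implication.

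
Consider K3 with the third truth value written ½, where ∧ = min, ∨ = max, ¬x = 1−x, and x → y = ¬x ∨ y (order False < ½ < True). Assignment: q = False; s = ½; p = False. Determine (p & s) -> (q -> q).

p & s = False & ½ = False
q -> q = False -> False = True
(p & s) -> (q -> q) = False -> True = True

True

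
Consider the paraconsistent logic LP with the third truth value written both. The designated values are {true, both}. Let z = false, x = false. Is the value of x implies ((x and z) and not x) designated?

x and z = false and false = false
not x = not false = true
(x and z) and not x = false and true = false
x implies ((x and z) and not x) = false implies false = true
true ∈ {true, both}.

Yes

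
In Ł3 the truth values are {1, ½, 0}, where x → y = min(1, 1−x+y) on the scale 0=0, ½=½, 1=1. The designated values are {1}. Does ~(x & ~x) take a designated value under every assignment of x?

Countermodel: x=½ gives ½, which is not designated.

No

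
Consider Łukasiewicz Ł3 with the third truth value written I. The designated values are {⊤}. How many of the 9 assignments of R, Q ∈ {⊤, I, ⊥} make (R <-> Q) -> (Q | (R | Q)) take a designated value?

Of the 9 assignments, 7 give a value in {⊤}.

7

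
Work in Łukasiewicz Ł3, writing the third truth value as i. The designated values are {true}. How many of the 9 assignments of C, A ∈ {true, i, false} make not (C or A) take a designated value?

1

Designated under: (C=false, A=false).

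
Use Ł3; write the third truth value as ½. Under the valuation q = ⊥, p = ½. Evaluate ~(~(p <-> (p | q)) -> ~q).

p | q = ½ | ⊥ = ½
p <-> (p | q) = ½ <-> ½ = ⊤
~(p <-> (p | q)) = ~⊤ = ⊥
~q = ~⊥ = ⊤
~(p <-> (p | q)) -> ~q = ⊥ -> ⊤ = ⊤
~(~(p <-> (p | q)) -> ~q) = ~⊤ = ⊥

⊥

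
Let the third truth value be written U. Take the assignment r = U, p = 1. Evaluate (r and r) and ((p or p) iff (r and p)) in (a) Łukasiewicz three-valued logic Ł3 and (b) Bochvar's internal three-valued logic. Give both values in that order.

In Łukasiewicz three-valued logic Ł3: r and r = U and U = U
p or p = 1 or 1 = 1
r and p = U and 1 = U
(p or p) iff (r and p) = 1 iff U = U  [1 − |1−½|]
(r and r) and ((p or p) iff (r and p)) = U and U = U
In Bochvar's internal three-valued logic: r and r = U and U = U
p or p = 1 or 1 = 1
r and p = U and 1 = U
(p or p) iff (r and p) = 1 iff U = U
(r and r) and ((p or p) iff (r and p)) = U and U = U

U; U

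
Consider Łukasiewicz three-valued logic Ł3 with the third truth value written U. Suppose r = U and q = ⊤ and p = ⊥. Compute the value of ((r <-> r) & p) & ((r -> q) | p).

⊥

r <-> r = U <-> U = ⊤  [1 − |½−½|]
(r <-> r) & p = ⊤ & ⊥ = ⊥
r -> q = U -> ⊤ = ⊤
(r -> q) | p = ⊤ | ⊥ = ⊤
((r <-> r) & p) & ((r -> q) | p) = ⊥ & ⊤ = ⊥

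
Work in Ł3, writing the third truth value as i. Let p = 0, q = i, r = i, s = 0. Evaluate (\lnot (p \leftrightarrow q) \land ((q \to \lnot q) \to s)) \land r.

p \leftrightarrow q = 0 \leftrightarrow i = i  [1 − |0−½|]
\lnot (p \leftrightarrow q) = \lnot i = i
\lnot q = \lnot i = i
q \to \lnot q = i \to i = 1
(q \to \lnot q) \to s = 1 \to 0 = 0
\lnot (p \leftrightarrow q) \land ((q \to \lnot q) \to s) = i \land 0 = 0
(\lnot (p \leftrightarrow q) \land ((q \to \lnot q) \to s)) \land r = 0 \land i = 0

0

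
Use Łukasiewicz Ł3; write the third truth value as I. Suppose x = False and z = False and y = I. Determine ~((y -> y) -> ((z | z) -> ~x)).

y -> y = I -> I = True  [min(1, 1−½+½)]
z | z = False | False = False
~x = ~False = True
(z | z) -> ~x = False -> True = True
(y -> y) -> ((z | z) -> ~x) = True -> True = True
~((y -> y) -> ((z | z) -> ~x)) = ~True = False

False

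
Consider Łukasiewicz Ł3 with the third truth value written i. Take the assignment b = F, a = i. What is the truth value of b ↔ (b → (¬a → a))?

¬a = ¬i = i
¬a → a = i → i = T  [min(1, 1−½+½)]
b → (¬a → a) = F → T = T
b ↔ (b → (¬a → a)) = F ↔ T = F

F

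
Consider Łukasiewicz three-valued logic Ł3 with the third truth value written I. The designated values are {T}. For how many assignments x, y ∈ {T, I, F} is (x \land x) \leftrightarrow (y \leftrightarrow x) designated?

Designated under: (x=T, y=T); (x=I, y=T); (x=I, y=F); (x=F, y=T).

4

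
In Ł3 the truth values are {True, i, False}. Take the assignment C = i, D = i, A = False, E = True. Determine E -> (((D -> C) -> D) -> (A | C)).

True

D -> C = i -> i = True
(D -> C) -> D = True -> i = i
A | C = False | i = i
((D -> C) -> D) -> (A | C) = i -> i = True
E -> (((D -> C) -> D) -> (A | C)) = True -> True = True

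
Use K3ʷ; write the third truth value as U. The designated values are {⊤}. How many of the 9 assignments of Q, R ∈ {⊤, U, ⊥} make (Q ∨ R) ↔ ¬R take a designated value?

Designated under: (Q=⊤, R=⊥).

1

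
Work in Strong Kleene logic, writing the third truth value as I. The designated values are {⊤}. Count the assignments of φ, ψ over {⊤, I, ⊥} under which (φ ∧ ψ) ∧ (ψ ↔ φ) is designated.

1

Designated under: (φ=⊤, ψ=⊤).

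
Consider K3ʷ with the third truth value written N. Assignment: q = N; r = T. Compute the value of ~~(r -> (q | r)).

q | r = N | T = N
r -> (q | r) = T -> N = N  [any arg is the third value ⇒ result is the third value]
~(r -> (q | r)) = ~N = N
~~(r -> (q | r)) = ~N = N

N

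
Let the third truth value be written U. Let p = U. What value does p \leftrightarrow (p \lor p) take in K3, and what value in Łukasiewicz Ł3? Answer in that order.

U; True

In K3: p \lor p = U \lor U = U
p \leftrightarrow (p \lor p) = U \leftrightarrow U = U
In Łukasiewicz Ł3: p \lor p = U \lor U = U
p \leftrightarrow (p \lor p) = U \leftrightarrow U = True  [1 − |½−½|]
They differ because K3 and Łukasiewicz Ł3 treat U differently under implication.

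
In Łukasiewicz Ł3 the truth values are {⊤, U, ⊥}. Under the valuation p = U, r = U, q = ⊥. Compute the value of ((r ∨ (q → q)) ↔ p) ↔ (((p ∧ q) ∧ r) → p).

q → q = ⊥ → ⊥ = ⊤
r ∨ (q → q) = U ∨ ⊤ = ⊤
(r ∨ (q → q)) ↔ p = ⊤ ↔ U = U  [1 − |1−½|]
p ∧ q = U ∧ ⊥ = ⊥
(p ∧ q) ∧ r = ⊥ ∧ U = ⊥
((p ∧ q) ∧ r) → p = ⊥ → U = ⊤
((r ∨ (q → q)) ↔ p) ↔ (((p ∧ q) ∧ r) → p) = U ↔ ⊤ = U

U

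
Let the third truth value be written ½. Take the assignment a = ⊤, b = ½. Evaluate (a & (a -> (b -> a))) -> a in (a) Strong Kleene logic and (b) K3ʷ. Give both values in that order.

In Strong Kleene logic: b -> a = ½ -> ⊤ = ⊤  [~½ | ⊤]
a -> (b -> a) = ⊤ -> ⊤ = ⊤
a & (a -> (b -> a)) = ⊤ & ⊤ = ⊤
(a & (a -> (b -> a))) -> a = ⊤ -> ⊤ = ⊤
In K3ʷ: b -> a = ½ -> ⊤ = ½  [any arg is the third value ⇒ result is the third value]
a -> (b -> a) = ⊤ -> ½ = ½
a & (a -> (b -> a)) = ⊤ & ½ = ½
(a & (a -> (b -> a))) -> a = ½ -> ⊤ = ½
They differ because Strong Kleene logic and K3ʷ treat ½ differently under the binary connectives.

⊤; ½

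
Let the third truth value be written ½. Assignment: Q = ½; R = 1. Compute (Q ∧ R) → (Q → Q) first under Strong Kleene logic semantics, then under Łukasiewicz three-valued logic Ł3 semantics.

½; 1

In Strong Kleene logic: Q ∧ R = ½ ∧ 1 = ½
Q → Q = ½ → ½ = ½  [¬½ ∨ ½]
(Q ∧ R) → (Q → Q) = ½ → ½ = ½
In Łukasiewicz three-valued logic Ł3: Q ∧ R = ½ ∧ 1 = ½
Q → Q = ½ → ½ = 1  [min(1, 1−½+½)]
(Q ∧ R) → (Q → Q) = ½ → 1 = 1
They differ because Strong Kleene logic and Łukasiewicz three-valued logic Ł3 treat ½ differently under implication.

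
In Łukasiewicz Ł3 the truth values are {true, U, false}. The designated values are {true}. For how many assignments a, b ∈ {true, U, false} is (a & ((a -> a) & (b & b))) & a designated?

Designated under: (a=true, b=true).

1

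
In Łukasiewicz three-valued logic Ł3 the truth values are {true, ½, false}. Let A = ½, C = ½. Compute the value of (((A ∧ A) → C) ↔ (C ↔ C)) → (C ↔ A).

A ∧ A = ½ ∧ ½ = ½
(A ∧ A) → C = ½ → ½ = true  [min(1, 1−½+½)]
C ↔ C = ½ ↔ ½ = true
((A ∧ A) → C) ↔ (C ↔ C) = true ↔ true = true
C ↔ A = ½ ↔ ½ = true
(((A ∧ A) → C) ↔ (C ↔ C)) → (C ↔ A) = true → true = true

true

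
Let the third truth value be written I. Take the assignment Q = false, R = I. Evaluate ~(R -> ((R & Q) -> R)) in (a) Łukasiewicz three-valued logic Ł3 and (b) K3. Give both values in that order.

In Łukasiewicz three-valued logic Ł3: R & Q = I & false = false
(R & Q) -> R = false -> I = true  [min(1, 1−0+½)]
R -> ((R & Q) -> R) = I -> true = true
~(R -> ((R & Q) -> R)) = ~true = false
In K3: R & Q = I & false = false
(R & Q) -> R = false -> I = true
R -> ((R & Q) -> R) = I -> true = true
~(R -> ((R & Q) -> R)) = ~true = false

false; false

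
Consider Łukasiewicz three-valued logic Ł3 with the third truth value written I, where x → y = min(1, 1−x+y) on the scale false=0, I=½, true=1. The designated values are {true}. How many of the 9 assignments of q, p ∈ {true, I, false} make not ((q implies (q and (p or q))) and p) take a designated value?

Designated under: (q=true, p=false); (q=I, p=false); (q=false, p=false).

3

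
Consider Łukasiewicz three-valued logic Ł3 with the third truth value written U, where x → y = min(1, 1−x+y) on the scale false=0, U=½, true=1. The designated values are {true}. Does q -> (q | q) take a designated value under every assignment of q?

Every assignment of q over {true, U, false} gives a value in {true}.
In particular, with q=U: q -> (q | q) = true.

Yes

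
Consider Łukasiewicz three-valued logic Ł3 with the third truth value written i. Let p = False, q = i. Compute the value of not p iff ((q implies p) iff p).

i

not p = not False = True
q implies p = i implies False = i
(q implies p) iff p = i iff False = i
not p iff ((q implies p) iff p) = True iff i = i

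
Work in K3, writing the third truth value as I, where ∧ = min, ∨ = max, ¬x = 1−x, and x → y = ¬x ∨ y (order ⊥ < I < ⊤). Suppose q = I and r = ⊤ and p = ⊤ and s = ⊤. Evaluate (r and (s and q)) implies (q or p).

s and q = ⊤ and I = I
r and (s and q) = ⊤ and I = I
q or p = I or ⊤ = ⊤
(r and (s and q)) implies (q or p) = I implies ⊤ = ⊤  [not I or ⊤]

⊤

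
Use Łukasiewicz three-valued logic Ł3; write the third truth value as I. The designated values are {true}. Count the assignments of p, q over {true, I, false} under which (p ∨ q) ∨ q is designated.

Of the 9 assignments, 5 give a value in {true}.

5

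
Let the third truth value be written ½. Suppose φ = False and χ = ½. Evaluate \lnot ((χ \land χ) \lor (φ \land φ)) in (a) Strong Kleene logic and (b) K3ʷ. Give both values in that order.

In Strong Kleene logic: χ \land χ = ½ \land ½ = ½
φ \land φ = False \land False = False
(χ \land χ) \lor (φ \land φ) = ½ \lor False = ½
\lnot ((χ \land χ) \lor (φ \land φ)) = \lnot ½ = ½
In K3ʷ: χ \land χ = ½ \land ½ = ½
φ \land φ = False \land False = False
(χ \land χ) \lor (φ \land φ) = ½ \lor False = ½
\lnot ((χ \land χ) \lor (φ \land φ)) = \lnot ½ = ½

½; ½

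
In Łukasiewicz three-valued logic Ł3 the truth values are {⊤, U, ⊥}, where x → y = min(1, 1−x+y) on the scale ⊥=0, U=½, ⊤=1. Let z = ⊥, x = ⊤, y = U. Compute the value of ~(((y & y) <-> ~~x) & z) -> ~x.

y & y = U & U = U
~x = ~⊤ = ⊥
~~x = ~⊥ = ⊤
(y & y) <-> ~~x = U <-> ⊤ = U
((y & y) <-> ~~x) & z = U & ⊥ = ⊥
~(((y & y) <-> ~~x) & z) = ~⊥ = ⊤
~x = ~⊤ = ⊥
~(((y & y) <-> ~~x) & z) -> ~x = ⊤ -> ⊥ = ⊥

⊥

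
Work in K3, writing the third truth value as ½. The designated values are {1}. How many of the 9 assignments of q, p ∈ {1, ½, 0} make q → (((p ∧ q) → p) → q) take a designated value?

Of the 9 assignments, 6 give a value in {1}.

6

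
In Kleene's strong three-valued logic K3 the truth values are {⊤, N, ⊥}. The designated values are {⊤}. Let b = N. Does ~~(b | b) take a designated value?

No

b | b = N | N = N
~(b | b) = ~N = N
~~(b | b) = ~N = N
N ∉ {⊤}.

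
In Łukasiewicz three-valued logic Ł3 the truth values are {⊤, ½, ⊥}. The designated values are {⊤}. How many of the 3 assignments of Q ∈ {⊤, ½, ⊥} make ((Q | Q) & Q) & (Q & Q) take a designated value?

1

Q=⊤: ⊤ ✓
Q=½: ½ ·
Q=⊥: ⊥ ·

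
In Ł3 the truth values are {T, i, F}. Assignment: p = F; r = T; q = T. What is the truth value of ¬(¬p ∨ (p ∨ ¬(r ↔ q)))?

F

¬p = ¬F = T
r ↔ q = T ↔ T = T
¬(r ↔ q) = ¬T = F
p ∨ ¬(r ↔ q) = F ∨ F = F
¬p ∨ (p ∨ ¬(r ↔ q)) = T ∨ F = T
¬(¬p ∨ (p ∨ ¬(r ↔ q))) = ¬T = F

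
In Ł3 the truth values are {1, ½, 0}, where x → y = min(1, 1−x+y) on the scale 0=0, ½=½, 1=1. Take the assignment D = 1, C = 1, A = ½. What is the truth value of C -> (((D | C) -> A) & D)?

D | C = 1 | 1 = 1
(D | C) -> A = 1 -> ½ = ½
((D | C) -> A) & D = ½ & 1 = ½
C -> (((D | C) -> A) & D) = 1 -> ½ = ½

½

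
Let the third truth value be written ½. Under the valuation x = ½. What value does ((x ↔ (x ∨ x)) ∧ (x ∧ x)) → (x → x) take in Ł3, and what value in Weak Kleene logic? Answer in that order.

⊤; ½

In Ł3: x ∨ x = ½ ∨ ½ = ½
x ↔ (x ∨ x) = ½ ↔ ½ = ⊤
x ∧ x = ½ ∧ ½ = ½
(x ↔ (x ∨ x)) ∧ (x ∧ x) = ⊤ ∧ ½ = ½
x → x = ½ → ½ = ⊤
((x ↔ (x ∨ x)) ∧ (x ∧ x)) → (x → x) = ½ → ⊤ = ⊤
In Weak Kleene logic: x ∨ x = ½ ∨ ½ = ½
x ↔ (x ∨ x) = ½ ↔ ½ = ½
x ∧ x = ½ ∧ ½ = ½
(x ↔ (x ∨ x)) ∧ (x ∧ x) = ½ ∧ ½ = ½
x → x = ½ → ½ = ½  [any arg is the third value ⇒ result is the third value]
((x ↔ (x ∨ x)) ∧ (x ∧ x)) → (x → x) = ½ → ½ = ½
They differ because Ł3 and Weak Kleene logic treat ½ differently under the binary connectives.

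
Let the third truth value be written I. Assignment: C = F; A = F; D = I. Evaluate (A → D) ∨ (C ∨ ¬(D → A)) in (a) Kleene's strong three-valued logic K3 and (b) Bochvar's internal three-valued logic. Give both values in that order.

In Kleene's strong three-valued logic K3: A → D = F → I = T
D → A = I → F = I
¬(D → A) = ¬I = I
C ∨ ¬(D → A) = F ∨ I = I
(A → D) ∨ (C ∨ ¬(D → A)) = T ∨ I = T
In Bochvar's internal three-valued logic: A → D = F → I = I  [any arg is the third value ⇒ result is the third value]
D → A = I → F = I
¬(D → A) = ¬I = I
C ∨ ¬(D → A) = F ∨ I = I
(A → D) ∨ (C ∨ ¬(D → A)) = I ∨ I = I
They differ because Kleene's strong three-valued logic K3 and Bochvar's internal three-valued logic treat I differently under the binary connectives.

T; I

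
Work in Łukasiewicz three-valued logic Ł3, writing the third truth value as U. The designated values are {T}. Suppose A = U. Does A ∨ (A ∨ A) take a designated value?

No

A ∨ A = U ∨ U = U
A ∨ (A ∨ A) = U ∨ U = U
U ∉ {T}.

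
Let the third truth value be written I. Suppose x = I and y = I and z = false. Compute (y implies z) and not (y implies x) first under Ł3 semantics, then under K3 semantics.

false; I

In Ł3: y implies z = I implies false = I  [min(1, 1−½+0)]
y implies x = I implies I = true
not (y implies x) = not true = false
(y implies z) and not (y implies x) = I and false = false
In K3: y implies z = I implies false = I  [not I or false]
y implies x = I implies I = I
not (y implies x) = not I = I
(y implies z) and not (y implies x) = I and I = I
They differ because Ł3 and K3 treat I differently under implication.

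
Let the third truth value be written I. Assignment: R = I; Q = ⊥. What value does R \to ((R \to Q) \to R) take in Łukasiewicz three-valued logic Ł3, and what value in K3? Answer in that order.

In Łukasiewicz three-valued logic Ł3: R \to Q = I \to ⊥ = I
(R \to Q) \to R = I \to I = ⊤
R \to ((R \to Q) \to R) = I \to ⊤ = ⊤
In K3: R \to Q = I \to ⊥ = I  [\lnot I \lor ⊥]
(R \to Q) \to R = I \to I = I
R \to ((R \to Q) \to R) = I \to I = I
They differ because Łukasiewicz three-valued logic Ł3 and K3 treat I differently under implication.

⊤; I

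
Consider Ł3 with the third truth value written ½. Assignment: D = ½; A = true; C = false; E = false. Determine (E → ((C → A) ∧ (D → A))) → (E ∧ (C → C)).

false

C → A = false → true = true
D → A = ½ → true = true  [min(1, 1−½+1)]
(C → A) ∧ (D → A) = true ∧ true = true
E → ((C → A) ∧ (D → A)) = false → true = true
C → C = false → false = true
E ∧ (C → C) = false ∧ true = false
(E → ((C → A) ∧ (D → A))) → (E ∧ (C → C)) = true → false = false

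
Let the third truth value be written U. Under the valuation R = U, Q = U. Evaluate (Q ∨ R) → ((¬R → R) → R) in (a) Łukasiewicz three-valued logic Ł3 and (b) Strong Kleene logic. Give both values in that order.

In Łukasiewicz three-valued logic Ł3: Q ∨ R = U ∨ U = U
¬R = ¬U = U
¬R → R = U → U = ⊤
(¬R → R) → R = ⊤ → U = U
(Q ∨ R) → ((¬R → R) → R) = U → U = ⊤
In Strong Kleene logic: Q ∨ R = U ∨ U = U
¬R = ¬U = U
¬R → R = U → U = U  [¬U ∨ U]
(¬R → R) → R = U → U = U
(Q ∨ R) → ((¬R → R) → R) = U → U = U
They differ because Łukasiewicz three-valued logic Ł3 and Strong Kleene logic treat U differently under implication.

⊤; U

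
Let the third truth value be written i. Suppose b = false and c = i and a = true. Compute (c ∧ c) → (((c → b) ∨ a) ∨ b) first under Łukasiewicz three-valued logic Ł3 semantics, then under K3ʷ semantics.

In Łukasiewicz three-valued logic Ł3: c ∧ c = i ∧ i = i
c → b = i → false = i  [min(1, 1−½+0)]
(c → b) ∨ a = i ∨ true = true
((c → b) ∨ a) ∨ b = true ∨ false = true
(c ∧ c) → (((c → b) ∨ a) ∨ b) = i → true = true
In K3ʷ: c ∧ c = i ∧ i = i
c → b = i → false = i  [any arg is the third value ⇒ result is the third value]
(c → b) ∨ a = i ∨ true = i
((c → b) ∨ a) ∨ b = i ∨ false = i
(c ∧ c) → (((c → b) ∨ a) ∨ b) = i → i = i
They differ because Łukasiewicz three-valued logic Ł3 and K3ʷ treat i differently under the binary connectives.

true; i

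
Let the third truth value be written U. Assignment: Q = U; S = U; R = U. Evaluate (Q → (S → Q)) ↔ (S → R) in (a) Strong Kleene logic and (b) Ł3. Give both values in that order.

In Strong Kleene logic: S → Q = U → U = U  [¬U ∨ U]
Q → (S → Q) = U → U = U
S → R = U → U = U
(Q → (S → Q)) ↔ (S → R) = U ↔ U = U
In Ł3: S → Q = U → U = true  [min(1, 1−½+½)]
Q → (S → Q) = U → true = true
S → R = U → U = true
(Q → (S → Q)) ↔ (S → R) = true ↔ true = true
They differ because Strong Kleene logic and Ł3 treat U differently under implication.

U; true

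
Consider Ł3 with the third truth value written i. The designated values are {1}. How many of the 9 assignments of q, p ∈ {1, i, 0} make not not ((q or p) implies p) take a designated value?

Of the 9 assignments, 6 give a value in {1}.

6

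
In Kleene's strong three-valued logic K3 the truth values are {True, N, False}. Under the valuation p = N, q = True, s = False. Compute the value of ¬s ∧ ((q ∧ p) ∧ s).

False

¬s = ¬False = True
q ∧ p = True ∧ N = N
(q ∧ p) ∧ s = N ∧ False = False
¬s ∧ ((q ∧ p) ∧ s) = True ∧ False = False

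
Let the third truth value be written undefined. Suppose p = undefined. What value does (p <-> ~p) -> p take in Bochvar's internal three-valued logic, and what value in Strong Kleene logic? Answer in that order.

undefined; undefined

In Bochvar's internal three-valued logic: ~p = ~undefined = undefined
p <-> ~p = undefined <-> undefined = undefined
(p <-> ~p) -> p = undefined -> undefined = undefined
In Strong Kleene logic: ~p = ~undefined = undefined
p <-> ~p = undefined <-> undefined = undefined
(p <-> ~p) -> p = undefined -> undefined = undefined  [~undefined | undefined]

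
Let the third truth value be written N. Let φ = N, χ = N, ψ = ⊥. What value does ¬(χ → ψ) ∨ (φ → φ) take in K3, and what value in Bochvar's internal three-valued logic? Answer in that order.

In K3: χ → ψ = N → ⊥ = N
¬(χ → ψ) = ¬N = N
φ → φ = N → N = N
¬(χ → ψ) ∨ (φ → φ) = N ∨ N = N
In Bochvar's internal three-valued logic: χ → ψ = N → ⊥ = N  [any arg is the third value ⇒ result is the third value]
¬(χ → ψ) = ¬N = N
φ → φ = N → N = N
¬(χ → ψ) ∨ (φ → φ) = N ∨ N = N

N; N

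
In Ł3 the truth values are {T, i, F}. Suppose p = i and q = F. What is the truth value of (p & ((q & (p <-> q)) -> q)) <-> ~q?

i

p <-> q = i <-> F = i  [1 − |½−0|]
q & (p <-> q) = F & i = F
(q & (p <-> q)) -> q = F -> F = T
p & ((q & (p <-> q)) -> q) = i & T = i
~q = ~F = T
(p & ((q & (p <-> q)) -> q)) <-> ~q = i <-> T = i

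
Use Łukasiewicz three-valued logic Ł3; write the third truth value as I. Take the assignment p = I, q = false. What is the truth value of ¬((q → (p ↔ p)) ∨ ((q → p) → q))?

p ↔ p = I ↔ I = true  [1 − |½−½|]
q → (p ↔ p) = false → true = true
q → p = false → I = true
(q → p) → q = true → false = false
(q → (p ↔ p)) ∨ ((q → p) → q) = true ∨ false = true
¬((q → (p ↔ p)) ∨ ((q → p) → q)) = ¬true = false

false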